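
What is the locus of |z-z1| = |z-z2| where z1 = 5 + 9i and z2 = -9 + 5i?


Equal distances means the locus is the perpendicular bisector of z1 and z2.
Midpoint = ((5+(-9))/2, (9+5)/2) = (-2.0000, 7.0000)

Perpendicular bisector through (-2.0000, 7.0000)


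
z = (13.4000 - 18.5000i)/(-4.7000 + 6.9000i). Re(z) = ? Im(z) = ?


Multiply by conjugate: (13.4000 - 18.5000i)(-4.7000 - 6.9000i) / ((-4.7)^2 + 6.9^2)
Numerator real = 13.4*(-4.7) - (18.5)*6.9 = -190.63
Numerator imag = -18.5*(-4.7) - 13.4*6.9 = -5.51
Denominator = 69.7
Re(z) = -190.63/69.7 = -2.7350
Im(z) = -5.51/69.7 = -0.0791

Re(z) = -2.7350, Im(z) = -0.0791


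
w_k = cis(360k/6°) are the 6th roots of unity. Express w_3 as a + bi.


Angle = 360*3/6 = 180°
a = cos(180°) = -1.0000
b = sin(180°) = 0

-1.0000 + 0i


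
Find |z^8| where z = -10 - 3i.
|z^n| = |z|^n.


|z| = sqrt(100+9) = sqrt(109) = 10.4403
|z^8| = |z|^8 = (sqrt(109))^8 = 109^4 = 141158161

|z^8| = 141158161


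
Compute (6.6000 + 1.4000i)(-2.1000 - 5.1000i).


Real = 6.6*(-2.1) - 1.4*(-5.1) = -13.86 - (-7.14) = -6.72
Imag = 6.6*(-5.1) - (2.1)*1.4 = -33.66 - (2.94) = -36.6

-6.7200 - 36.6000i


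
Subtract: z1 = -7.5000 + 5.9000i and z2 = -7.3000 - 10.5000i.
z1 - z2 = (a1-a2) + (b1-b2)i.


Real: -7.5 + 7.3 = -0.2
Imag: 5.9 + 10.5 = 16.4

-0.2000 + 16.4000i


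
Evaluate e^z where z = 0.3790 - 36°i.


e^0.3790 = 1.4608
cos(-36°) = 0.809
sin(-36°) = -0.5878
Real = 1.4608*0.809 = 1.1818
Imag = 1.4608*(-0.5878) = -0.8587

1.1818 - 0.8587i


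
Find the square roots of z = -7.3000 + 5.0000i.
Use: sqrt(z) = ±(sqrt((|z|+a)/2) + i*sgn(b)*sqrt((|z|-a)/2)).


|z| = sqrt(53.29+25) = 8.8482
sqrt((|z|+a)/2) = sqrt((8.8482+(-7.3))/2) = sqrt(0.7741) = 0.8798
sqrt((|z|-a)/2) = sqrt((8.8482-(-7.3))/2) = sqrt(8.0741) = 2.8415

±(0.8798 + 2.8415i) i.e. 0.8798 + 2.8415i and -0.8798 - 2.8415i


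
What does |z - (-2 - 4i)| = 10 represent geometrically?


|z - z0| = r is a circle with center z0 and radius r.
Center = (-2, -4), radius = 10

Circle with center (-2, -4) and radius 10


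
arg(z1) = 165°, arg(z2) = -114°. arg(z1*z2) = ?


arg(z1*z2) = 165° - 114° = 51°
Normalized to (-180°, 180°]: 51°

51°


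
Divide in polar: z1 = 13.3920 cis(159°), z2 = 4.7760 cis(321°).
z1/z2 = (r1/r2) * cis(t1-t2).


r = 13.3920 / 4.7760 = 2.8040
theta = 159° - 321° = -162° = 198° (mod 360)

2.8040 cis(198°)


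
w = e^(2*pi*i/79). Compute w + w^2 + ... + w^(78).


With w = e^(2*pi*i/79), all 79 of the 79th roots of unity w^0 = 1, w, ..., w^(78) sum to 0: 1 + w + ... + w^(78) = (1 - w^79)/(1 - w) = 0 since w^79 = 1, w ≠ 1.
Removing the root 1: w + w^2 + ... + w^(78) = 0 - 1 = -1

Sum = -1


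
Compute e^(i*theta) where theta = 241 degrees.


cos(241°) = -0.4848
sin(241°) = -0.8746

e^(i*241°) = -0.4848 - 0.8746i


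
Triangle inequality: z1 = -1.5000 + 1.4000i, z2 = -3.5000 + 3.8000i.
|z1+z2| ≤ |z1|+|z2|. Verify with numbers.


|z1| = sqrt((-1.5)^2 + 1.4^2) = sqrt(4.21) = 2.0518
|z2| = sqrt((-3.5)^2 + 3.8^2) = sqrt(26.69) = 5.1662
z1+z2 = -5.0000 + 5.2000i
|z1+z2| = sqrt(52.04) = 7.2139
|z1|+|z2| = 2.0518 + 5.1662 = 7.2180

|z1+z2| = 7.2139 ≤ |z1|+|z2| = 7.2180 (verified)


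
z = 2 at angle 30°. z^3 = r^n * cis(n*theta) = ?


r^3 = 2^3 = 8
n*theta = 3*30° = 90° = 90° (mod 360)
a = 8*cos(90°) = 0
b = 8*sin(90°) = 8.0000

8 cis(90°) = 0 + 8.0000i


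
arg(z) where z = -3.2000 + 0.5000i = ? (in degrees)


Re = -3.2, Im = 0.5
arg = atan2(0.5, -3.2) = 171.1193 degrees

arg(z) = 171.1193 degrees


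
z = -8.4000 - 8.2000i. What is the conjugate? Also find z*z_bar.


z_bar = -8.4000 + 8.2000i
z*z_bar = (-8.4)^2 + (-8.2)^2 = 70.56 + 67.24 = 137.8

z_bar = -8.4000 + 8.2000i, z*z_bar = 137.8


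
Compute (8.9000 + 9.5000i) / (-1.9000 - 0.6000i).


Conjugate of z2 = -1.9000 + 0.6000i
Numerator: (8.9000 + 9.5000i)(-1.9000 + 0.6000i) = -22.6100 - 12.7100i
Denominator: (-1.9)^2 + (-0.6)^2 = 3.97
Result = (-22.6100 - 12.7100i)/3.97

-5.6952 - 3.2015i


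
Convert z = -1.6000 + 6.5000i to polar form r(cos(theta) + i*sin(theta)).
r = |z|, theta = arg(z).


r = sqrt(2.56+42.25) = sqrt(44.81) = 6.6940
theta = atan2(6.5, -1.6) = 103.8287 degrees

r = 6.6940, theta = 103.8287 degrees


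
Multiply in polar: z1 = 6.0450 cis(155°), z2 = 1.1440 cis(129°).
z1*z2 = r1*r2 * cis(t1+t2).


r = 6.0450 * 1.1440 = 6.9155
theta = 155° + 129° = 284° = 284° (mod 360)

6.9155 cis(284°)


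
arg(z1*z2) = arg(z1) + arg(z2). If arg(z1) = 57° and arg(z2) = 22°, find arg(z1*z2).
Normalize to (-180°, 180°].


arg(z1*z2) = 57° + 22° = 79°
Normalized to (-180°, 180°]: 79°

79°


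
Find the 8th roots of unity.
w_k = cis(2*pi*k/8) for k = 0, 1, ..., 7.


The 8th roots of unity are cis(360k/8°) for k=0..7
Angle step = 360/8 = 45°
Primitive root: cis(45°)
Primitive root = 0.7071 + 0.7071i

8 roots at angles: 0°, 45°, 90°, 135°, 180°, 225°, 270°, 315°


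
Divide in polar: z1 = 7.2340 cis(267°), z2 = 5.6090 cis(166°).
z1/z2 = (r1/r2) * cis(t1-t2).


r = 7.2340 / 5.6090 = 1.2897
theta = 267° - 166° = 101° = 101° (mod 360)

1.2897 cis(101°)


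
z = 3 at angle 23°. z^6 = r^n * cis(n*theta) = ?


r^6 = 3^6 = 729
n*theta = 6*23° = 138° = 138° (mod 360)
a = 729*cos(138°) = -541.7526
b = 729*sin(138°) = 487.7962

729 cis(138°) = -541.7526 + 487.7962i


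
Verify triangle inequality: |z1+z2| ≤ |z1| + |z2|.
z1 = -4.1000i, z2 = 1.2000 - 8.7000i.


|z1| = sqrt(0^2 + (-4.1)^2) = sqrt(16.81) = 4.1000
|z2| = sqrt(1.2^2 + (-8.7)^2) = sqrt(77.13) = 8.7824
z1+z2 = 1.2000 - 12.8000i
|z1+z2| = sqrt(165.28) = 12.8561
|z1|+|z2| = 4.1000 + 8.7824 = 12.8824

|z1+z2| = 12.8561 ≤ |z1|+|z2| = 12.8824 (verified)


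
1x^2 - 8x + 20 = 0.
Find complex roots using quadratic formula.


disc = (-8)^2 - 4*1*20 = 64 - 80 = -16
sqrt(|disc|) = sqrt(16) = 4.0000
Real part = 8/(2*1) = 4.0000
Imag part = 4.0000/(2*1) = 2.0000

4.0000 ± 2.0000i


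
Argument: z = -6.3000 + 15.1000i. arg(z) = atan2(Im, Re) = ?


Re = -6.3, Im = 15.1
arg = atan2(15.1, -6.3) = 112.6468 degrees

arg(z) = 112.6468 degrees


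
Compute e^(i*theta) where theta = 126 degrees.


cos(126°) = -0.5878
sin(126°) = 0.8090

e^(i*126°) = -0.5878 + 0.8090i


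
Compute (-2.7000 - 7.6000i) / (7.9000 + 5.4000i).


Conjugate of z2 = 7.9000 - 5.4000i
Numerator: (-2.7000 - 7.6000i)(7.9000 - 5.4000i) = -62.3700 - 45.4600i
Denominator: 7.9^2 + 5.4^2 = 91.57
Result = (-62.3700 - 45.4600i)/91.57

-0.6811 - 0.4965i


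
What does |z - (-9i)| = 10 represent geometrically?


|z - z0| = r is a circle with center z0 and radius r.
Center = (0, -9), radius = 10

Circle with center (0, -9) and radius 10


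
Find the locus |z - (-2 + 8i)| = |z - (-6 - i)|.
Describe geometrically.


Equal distances means the locus is the perpendicular bisector of z1 and z2.
Midpoint = ((-2+(-6))/2, (8+(-1))/2) = (-4.0000, 3.5000)

Perpendicular bisector through (-4.0000, 3.5000)


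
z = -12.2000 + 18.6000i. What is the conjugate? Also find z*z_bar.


z_bar = -12.2000 - 18.6000i
z*z_bar = (-12.2)^2 + 18.6^2 = 148.84 + 345.96 = 494.8

z_bar = -12.2000 - 18.6000i, z*z_bar = 494.8


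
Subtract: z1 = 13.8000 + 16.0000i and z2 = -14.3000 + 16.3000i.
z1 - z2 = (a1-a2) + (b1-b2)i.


Real: 13.8 + 14.3 = 28.1
Imag: 16 - 16.3 = -0.3

28.1000 - 0.3000i


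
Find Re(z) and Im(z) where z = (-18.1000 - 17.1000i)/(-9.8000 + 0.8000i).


Multiply by conjugate: (-18.1000 - 17.1000i)(-9.8000 - 0.8000i) / ((-9.8)^2 + 0.8^2)
Numerator real = -18.1*(-9.8) - (17.1)*0.8 = 163.7
Numerator imag = -17.1*(-9.8) - (-18.1)*0.8 = 182.06
Denominator = 96.68
Re(z) = 163.7/96.68 = 1.6932
Im(z) = 182.06/96.68 = 1.8831

Re(z) = 1.6932, Im(z) = 1.8831


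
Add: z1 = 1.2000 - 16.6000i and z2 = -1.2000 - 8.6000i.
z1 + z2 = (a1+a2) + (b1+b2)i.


Real: 1.2 - 1.2 = 0
Imag: -16.6 - 8.6 = -25.2

-25.2000i


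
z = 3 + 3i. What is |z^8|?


|z| = sqrt(9+9) = sqrt(18) = 4.2426
|z^8| = |z|^8 = (sqrt(18))^8 = 18^4 = 104976

|z^8| = 104976


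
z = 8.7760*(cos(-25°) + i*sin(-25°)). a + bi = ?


a = 8.7760*cos(-25°) = 8.7760*0.90631 = 7.9538
b = 8.7760*sin(-25°) = 8.7760*(-0.42262) = -3.7089

7.9538 - 3.7089i


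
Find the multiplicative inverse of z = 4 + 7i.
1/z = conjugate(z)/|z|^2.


|z|^2 = 16+49 = 65
1/z = (4 - 7i)/65

1/z = 0.0615 - 0.1077i


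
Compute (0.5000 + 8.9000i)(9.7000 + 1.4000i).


Real = 0.5*9.7 - 8.9*1.4 = 4.85 - 12.46 = -7.61
Imag = 0.5*1.4 + 9.7*8.9 = 0.7 + 86.33 = 87.03

-7.6100 + 87.0300i


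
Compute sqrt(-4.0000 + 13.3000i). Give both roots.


|z| = sqrt(16+176.89) = 13.8885
sqrt((|z|+a)/2) = sqrt((13.8885+(-4))/2) = sqrt(4.9442) = 2.2236
sqrt((|z|-a)/2) = sqrt((13.8885-(-4))/2) = sqrt(8.9442) = 2.9907

±(2.2236 + 2.9907i) i.e. 2.2236 + 2.9907i and -2.2236 - 2.9907i


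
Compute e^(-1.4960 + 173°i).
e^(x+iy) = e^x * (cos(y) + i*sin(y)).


e^-1.4960 = 0.22402
cos(173°) = -0.99255
sin(173°) = 0.1219
Real = 0.22402*(-0.99255) = -0.2224
Imag = 0.22402*0.1219 = 0.0273

-0.2224 + 0.0273i


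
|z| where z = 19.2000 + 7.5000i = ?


|z| = sqrt(19.2^2 + 7.5^2) = sqrt(368.64 + 56.25) = sqrt(424.89) = 20.6129

|z| = 20.6129


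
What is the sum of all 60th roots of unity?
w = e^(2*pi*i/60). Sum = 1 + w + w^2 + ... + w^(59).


The sum of all 60th roots of unity is 0.
Geometric series: (1 - w^60)/(1 - w) = (1-1)/(1-w) = 0 since w^60 = 1, w ≠ 1.
Alternatively: coefficient of z^59 in z^60 - 1 is 0.

0


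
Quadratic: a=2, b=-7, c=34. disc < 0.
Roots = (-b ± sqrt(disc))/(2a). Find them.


disc = (-7)^2 - 4*2*34 = 49 - 272 = -223
sqrt(|disc|) = sqrt(223) = 14.9332
Real part = 7/(2*2) = 1.7500
Imag part = 14.9332/(2*2) = 3.7333

1.7500 ± 3.7333i


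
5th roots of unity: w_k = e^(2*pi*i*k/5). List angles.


The 5th roots of unity are cis(360k/5°) for k=0..4
Angle step = 360/5 = 72°
Primitive root: cis(72°)
Primitive root = 0.3090 + 0.9511i

5 roots at angles: 0°, 72°, 144°, 216°, 288°


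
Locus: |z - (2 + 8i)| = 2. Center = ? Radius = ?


|z - z0| = r is a circle with center z0 and radius r.
Center = (2, 8), radius = 2

Circle with center (2, 8) and radius 2


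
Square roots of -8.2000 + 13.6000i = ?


|z| = sqrt(67.24+184.96) = 15.8808
sqrt((|z|+a)/2) = sqrt((15.8808+(-8.2))/2) = sqrt(3.8404) = 1.9597
sqrt((|z|-a)/2) = sqrt((15.8808-(-8.2))/2) = sqrt(12.0404) = 3.4699

±(1.9597 + 3.4699i) i.e. 1.9597 + 3.4699i and -1.9597 - 3.4699i


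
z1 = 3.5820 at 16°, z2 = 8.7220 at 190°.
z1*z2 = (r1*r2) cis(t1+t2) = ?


r = 3.5820 * 8.7220 = 31.2422
theta = 16° + 190° = 206° = 206° (mod 360)

31.2422 cis(206°)


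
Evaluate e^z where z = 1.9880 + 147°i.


e^1.9880 = 7.3009
cos(147°) = -0.838671
sin(147°) = 0.54464
Real = 7.3009*(-0.838671) = -6.1231
Imag = 7.3009*0.54464 = 3.9764

-6.1231 + 3.9764i


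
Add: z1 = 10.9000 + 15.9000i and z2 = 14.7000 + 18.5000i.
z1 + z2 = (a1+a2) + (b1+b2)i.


Real: 10.9 + 14.7 = 25.6
Imag: 15.9 + 18.5 = 34.4

25.6000 + 34.4000i


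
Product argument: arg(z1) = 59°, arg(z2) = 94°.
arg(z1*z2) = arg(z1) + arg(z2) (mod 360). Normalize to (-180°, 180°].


arg(z1*z2) = 59° + 94° = 153°
Normalized to (-180°, 180°]: 153°

153°


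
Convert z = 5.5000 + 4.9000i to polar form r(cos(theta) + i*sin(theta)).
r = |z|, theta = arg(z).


r = sqrt(30.25+24.01) = sqrt(54.26) = 7.3661
theta = atan2(4.9, 5.5) = 41.6981 degrees

r = 7.3661, theta = 41.6981 degrees


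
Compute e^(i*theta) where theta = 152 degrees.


cos(152°) = -0.8829
sin(152°) = 0.4695

e^(i*152°) = -0.8829 + 0.4695i


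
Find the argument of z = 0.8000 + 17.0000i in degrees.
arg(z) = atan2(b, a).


Re = 0.8, Im = 17
arg = atan2(17, 0.8) = 87.3057 degrees

arg(z) = 87.3057 degrees


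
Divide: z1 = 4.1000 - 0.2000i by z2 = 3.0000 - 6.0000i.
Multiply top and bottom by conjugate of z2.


Conjugate of z2 = 3.0000 + 6.0000i
Numerator: (4.1000 - 0.2000i)(3.0000 + 6.0000i) = 13.5000 + 24.0000i
Denominator: 3^2 + (-6)^2 = 45
Result = (13.5000 + 24.0000i)/45

0.3000 + 0.5333i


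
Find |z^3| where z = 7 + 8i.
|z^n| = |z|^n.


|z| = sqrt(49+64) = sqrt(113) = 10.6301
|z^3| = |z|^3 = (sqrt(113))^3 = 113*sqrt(113)

|z^3| = 113*sqrt(113) ≈ 1201.2065


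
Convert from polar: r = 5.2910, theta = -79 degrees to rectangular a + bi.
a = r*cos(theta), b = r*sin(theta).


a = 5.2910*cos(-79°) = 5.2910*0.19081 = 1.0096
b = 5.2910*sin(-79°) = 5.2910*(-0.98163) = -5.1938

1.0096 - 5.1938i


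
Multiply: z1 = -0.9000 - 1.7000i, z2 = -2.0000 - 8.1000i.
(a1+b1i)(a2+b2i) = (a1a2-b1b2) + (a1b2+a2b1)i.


Real = -0.9*(-2) - (-1.7)*(-8.1) = 1.8 - 13.77 = -11.97
Imag = -0.9*(-8.1) - (2)*(-1.7) = 7.29 + 3.4 = 10.69

-11.9700 + 10.6900i


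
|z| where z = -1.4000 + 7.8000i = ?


|z| = sqrt((-1.4)^2 + 7.8^2) = sqrt(1.96 + 60.84) = sqrt(62.8) = 7.9246

|z| = 7.9246


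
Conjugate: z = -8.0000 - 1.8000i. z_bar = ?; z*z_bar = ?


z_bar = -8.0000 + 1.8000i
z*z_bar = (-8)^2 + (-1.8)^2 = 64 + 3.24 = 67.24

z_bar = -8.0000 + 1.8000i, z*z_bar = 67.24


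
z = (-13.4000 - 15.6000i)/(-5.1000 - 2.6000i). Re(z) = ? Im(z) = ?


Multiply by conjugate: (-13.4000 - 15.6000i)(-5.1000 + 2.6000i) / ((-5.1)^2 + (-2.6)^2)
Numerator real = -13.4*(-5.1) - (15.6)*(-2.6) = 108.9
Numerator imag = -15.6*(-5.1) - (-13.4)*(-2.6) = 44.72
Denominator = 32.77
Re(z) = 108.9/32.77 = 3.3232
Im(z) = 44.72/32.77 = 1.3647

Re(z) = 3.3232, Im(z) = 1.3647


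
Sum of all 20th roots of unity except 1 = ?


With w = e^(2*pi*i/20), all 20 of the 20th roots of unity w^0 = 1, w, ..., w^(19) sum to 0: 1 + w + ... + w^(19) = (1 - w^20)/(1 - w) = 0 since w^20 = 1, w ≠ 1.
Removing the root 1: w + w^2 + ... + w^(19) = 0 - 1 = -1

Sum = -1


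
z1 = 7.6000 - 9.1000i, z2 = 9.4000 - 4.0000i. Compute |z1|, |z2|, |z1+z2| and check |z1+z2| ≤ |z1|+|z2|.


|z1| = sqrt(7.6^2 + (-9.1)^2) = sqrt(140.57) = 11.8562
|z2| = sqrt(9.4^2 + (-4)^2) = sqrt(104.36) = 10.2157
z1+z2 = 17.0000 - 13.1000i
|z1+z2| = sqrt(460.61) = 21.4618
|z1|+|z2| = 11.8562 + 10.2157 = 22.0719

|z1+z2| = 21.4618 ≤ |z1|+|z2| = 22.0719 (verified)


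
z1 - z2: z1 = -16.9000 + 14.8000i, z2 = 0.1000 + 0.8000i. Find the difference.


Real: -16.9 - 0.1 = -17
Imag: 14.8 - 0.8 = 14

-17.0000 + 14.0000i


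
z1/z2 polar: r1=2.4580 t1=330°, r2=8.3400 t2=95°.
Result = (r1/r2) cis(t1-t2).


r = 2.4580 / 8.3400 = 0.2947
theta = 330° - 95° = 235° = 235° (mod 360)

0.2947 cis(235°)


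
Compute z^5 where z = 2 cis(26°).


r^5 = 2^5 = 32
n*theta = 5*26° = 130° = 130° (mod 360)
a = 32*cos(130°) = -20.5692
b = 32*sin(130°) = 24.5134

32 cis(130°) = -20.5692 + 24.5134i


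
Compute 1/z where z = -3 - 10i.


|z|^2 = 9+100 = 109
1/z = (-3 + 10i)/109

1/z = -0.0275 + 0.0917i


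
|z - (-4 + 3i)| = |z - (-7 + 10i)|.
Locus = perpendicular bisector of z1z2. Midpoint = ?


Equal distances means the locus is the perpendicular bisector of z1 and z2.
Midpoint = ((-4+(-7))/2, (3+10)/2) = (-5.5000, 6.5000)

Perpendicular bisector through (-5.5000, 6.5000)


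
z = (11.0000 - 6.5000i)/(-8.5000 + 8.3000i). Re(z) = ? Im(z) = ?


Multiply by conjugate: (11.0000 - 6.5000i)(-8.5000 - 8.3000i) / ((-8.5)^2 + 8.3^2)
Numerator real = 11*(-8.5) - (6.5)*8.3 = -147.45
Numerator imag = -6.5*(-8.5) - 11*8.3 = -36.05
Denominator = 141.14
Re(z) = -147.45/141.14 = -1.0447
Im(z) = -36.05/141.14 = -0.2554

Re(z) = -1.0447, Im(z) = -0.2554


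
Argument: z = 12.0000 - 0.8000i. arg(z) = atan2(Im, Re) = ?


Re = 12, Im = -0.8
arg = atan2(-0.8, 12) = -3.8141 degrees

arg(z) = -3.8141 degrees


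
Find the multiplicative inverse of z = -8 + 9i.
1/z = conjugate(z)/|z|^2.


|z|^2 = 64+81 = 145
1/z = (-8 - 9i)/145

1/z = -0.0552 - 0.0621i


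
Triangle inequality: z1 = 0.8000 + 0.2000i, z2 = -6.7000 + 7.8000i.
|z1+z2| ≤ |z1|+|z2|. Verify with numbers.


|z1| = sqrt(0.8^2 + 0.2^2) = sqrt(0.68) = 0.8246
|z2| = sqrt((-6.7)^2 + 7.8^2) = sqrt(105.73) = 10.2825
z1+z2 = -5.9000 + 8.0000i
|z1+z2| = sqrt(98.81) = 9.9403
|z1|+|z2| = 0.8246 + 10.2825 = 11.1071

|z1+z2| = 9.9403 ≤ |z1|+|z2| = 11.1071 (verified)


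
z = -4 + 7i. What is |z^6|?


|z| = sqrt(16+49) = sqrt(65) = 8.0623
|z^6| = |z|^6 = (sqrt(65))^6 = 65^3 = 274625

|z^6| = 274625


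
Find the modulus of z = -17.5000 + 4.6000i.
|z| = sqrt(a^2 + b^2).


|z| = sqrt((-17.5)^2 + 4.6^2) = sqrt(306.25 + 21.16) = sqrt(327.41) = 18.0945

|z| = 18.0945


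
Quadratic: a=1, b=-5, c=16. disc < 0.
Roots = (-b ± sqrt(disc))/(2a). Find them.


disc = (-5)^2 - 4*1*16 = 25 - 64 = -39
sqrt(|disc|) = sqrt(39) = 6.2450
Real part = 5/(2*1) = 2.5000
Imag part = 6.2450/(2*1) = 3.1225

2.5000 ± 3.1225i


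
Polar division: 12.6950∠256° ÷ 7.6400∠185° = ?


r = 12.6950 / 7.6400 = 1.6616
theta = 256° - 185° = 71° = 71° (mod 360)

1.6616 cis(71°)


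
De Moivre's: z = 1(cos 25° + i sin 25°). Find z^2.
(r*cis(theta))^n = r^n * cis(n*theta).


r^2 = 1^2 = 1
n*theta = 2*25° = 50° = 50° (mod 360)
a = 1*cos(50°) = 0.6428
b = 1*sin(50°) = 0.7660

1 cis(50°) = 0.6428 + 0.7660i


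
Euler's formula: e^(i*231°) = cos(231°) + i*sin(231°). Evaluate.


cos(231°) = -0.6293
sin(231°) = -0.7771

e^(i*231°) = -0.6293 - 0.7771i


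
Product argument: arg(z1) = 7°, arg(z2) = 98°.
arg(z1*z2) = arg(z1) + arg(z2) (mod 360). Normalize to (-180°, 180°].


arg(z1*z2) = 7° + 98° = 105°
Normalized to (-180°, 180°]: 105°

105°


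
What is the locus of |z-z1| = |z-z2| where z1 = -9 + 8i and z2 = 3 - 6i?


Equal distances means the locus is the perpendicular bisector of z1 and z2.
Midpoint = ((-9+3)/2, (8+(-6))/2) = (-3.0000, 1.0000)

Perpendicular bisector through (-3.0000, 1.0000)


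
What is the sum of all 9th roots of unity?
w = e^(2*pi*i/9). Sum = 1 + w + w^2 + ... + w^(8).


The sum of all 9th roots of unity is 0.
Geometric series: (1 - w^9)/(1 - w) = (1-1)/(1-w) = 0 since w^9 = 1, w ≠ 1.
Alternatively: coefficient of z^8 in z^9 - 1 is 0.

0


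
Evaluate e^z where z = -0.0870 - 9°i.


e^-0.0870 = 0.9167
cos(-9°) = 0.9877
sin(-9°) = -0.1564
Real = 0.9167*0.9877 = 0.9054
Imag = 0.9167*(-0.1564) = -0.1434

0.9054 - 0.1434i


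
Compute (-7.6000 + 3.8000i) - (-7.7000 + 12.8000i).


Real: -7.6 + 7.7 = 0.1
Imag: 3.8 - 12.8 = -9

0.1000 - 9.0000i


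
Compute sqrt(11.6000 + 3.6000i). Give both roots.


|z| = sqrt(134.56+12.96) = 12.1458
sqrt((|z|+a)/2) = sqrt((12.1458+11.6)/2) = sqrt(11.8729) = 3.4457
sqrt((|z|-a)/2) = sqrt((12.1458-11.6)/2) = sqrt(0.2729) = 0.5224

±(3.4457 + 0.5224i) i.e. 3.4457 + 0.5224i and -3.4457 - 0.5224i


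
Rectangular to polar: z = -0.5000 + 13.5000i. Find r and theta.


r = sqrt(0.25+182.25) = sqrt(182.5) = 13.5093
theta = atan2(13.5, -0.5) = 92.1211 degrees

r = 13.5093, theta = 92.1211 degrees


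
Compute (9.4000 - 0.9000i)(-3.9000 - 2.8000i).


Real = 9.4*(-3.9) - (-0.9)*(-2.8) = -36.66 - 2.52 = -39.18
Imag = 9.4*(-2.8) - (3.9)*(-0.9) = -26.32 + 3.51 = -22.81

-39.1800 - 22.8100i


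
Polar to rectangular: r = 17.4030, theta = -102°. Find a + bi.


a = 17.4030*cos(-102°) = 17.4030*(-0.20791) = -3.6183
b = 17.4030*sin(-102°) = 17.4030*(-0.97815) = -17.0227

-3.6183 - 17.0227i


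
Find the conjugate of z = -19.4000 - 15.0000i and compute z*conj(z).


z_bar = -19.4000 + 15.0000i
z*z_bar = (-19.4)^2 + (-15)^2 = 376.36 + 225 = 601.36

z_bar = -19.4000 + 15.0000i, z*z_bar = 601.36


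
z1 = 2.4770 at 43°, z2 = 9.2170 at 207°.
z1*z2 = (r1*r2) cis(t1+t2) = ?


r = 2.4770 * 9.2170 = 22.8305
theta = 43° + 207° = 250° = 250° (mod 360)

22.8305 cis(250°)


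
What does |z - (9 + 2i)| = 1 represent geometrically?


|z - z0| = r is a circle with center z0 and radius r.
Center = (9, 2), radius = 1

Circle with center (9, 2) and radius 1


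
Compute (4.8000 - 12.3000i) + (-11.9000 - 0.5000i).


Real: 4.8 - 11.9 = -7.1
Imag: -12.3 - 0.5 = -12.8

-7.1000 - 12.8000i


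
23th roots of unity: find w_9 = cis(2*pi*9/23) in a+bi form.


Angle = 360*9/23 = 140.8696°
a = cos(140.8696°) = -0.7757
b = sin(140.8696°) = 0.6311

-0.7757 + 0.6311i


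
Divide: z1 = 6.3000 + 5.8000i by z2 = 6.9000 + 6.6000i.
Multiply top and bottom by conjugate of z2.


Conjugate of z2 = 6.9000 - 6.6000i
Numerator: (6.3000 + 5.8000i)(6.9000 - 6.6000i) = 81.7500 - 1.5600i
Denominator: 6.9^2 + 6.6^2 = 91.17
Result = (81.7500 - 1.5600i)/91.17

0.8967 - 0.0171i


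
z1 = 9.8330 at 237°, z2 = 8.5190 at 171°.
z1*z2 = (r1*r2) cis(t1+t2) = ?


r = 9.8330 * 8.5190 = 83.7673
theta = 237° + 171° = 408° = 48° (mod 360)

83.7673 cis(48°)


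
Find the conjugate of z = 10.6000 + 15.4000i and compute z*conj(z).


z_bar = 10.6000 - 15.4000i
z*z_bar = 10.6^2 + 15.4^2 = 112.36 + 237.16 = 349.52

z_bar = 10.6000 - 15.4000i, z*z_bar = 349.52


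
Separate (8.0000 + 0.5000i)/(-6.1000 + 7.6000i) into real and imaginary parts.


Multiply by conjugate: (8.0000 + 0.5000i)(-6.1000 - 7.6000i) / ((-6.1)^2 + 7.6^2)
Numerator real = 8*(-6.1) + 0.5*7.6 = -45
Numerator imag = 0.5*(-6.1) - 8*7.6 = -63.85
Denominator = 94.97
Re(z) = -45/94.97 = -0.4738
Im(z) = -63.85/94.97 = -0.6723

Re(z) = -0.4738, Im(z) = -0.6723


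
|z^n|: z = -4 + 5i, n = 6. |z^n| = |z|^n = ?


|z| = sqrt(16+25) = sqrt(41) = 6.4031
|z^6| = |z|^6 = (sqrt(41))^6 = 41^3 = 68921

|z^6| = 68921


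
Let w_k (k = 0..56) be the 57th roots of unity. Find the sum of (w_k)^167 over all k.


The roots are w_k = w^k with w = e^(2*pi*i/57), and (w^k)^167 = (w^167)^k.
So S = 1 + u + u^2 + ... + u^(56) with u = w^167.
167 = 2*57 + 53, so 167 is not a multiple of 57: u = (w^57)^2 * w^53 = w^53 ≠ 1 (w is a primitive 57th root), while u^57 = (w^57)^167 = 1.
Geometric series: S = (1 - u^57)/(1 - u) = (1 - 1)/(1 - u) = 0

S = 0


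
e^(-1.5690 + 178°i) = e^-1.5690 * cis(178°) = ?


e^-1.5690 = 0.20825
cos(178°) = -0.9994
sin(178°) = 0.0349
Real = 0.20825*(-0.9994) = -0.2081
Imag = 0.20825*0.0349 = 0.0073

-0.2081 + 0.0073i


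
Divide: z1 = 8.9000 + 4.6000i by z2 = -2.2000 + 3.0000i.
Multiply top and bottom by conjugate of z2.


Conjugate of z2 = -2.2000 - 3.0000i
Numerator: (8.9000 + 4.6000i)(-2.2000 - 3.0000i) = -5.7800 - 36.8200i
Denominator: (-2.2)^2 + 3^2 = 13.84
Result = (-5.7800 - 36.8200i)/13.84

-0.4176 - 2.6604i


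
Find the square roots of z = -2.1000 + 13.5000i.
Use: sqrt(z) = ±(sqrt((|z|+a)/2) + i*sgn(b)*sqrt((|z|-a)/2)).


|z| = sqrt(4.41+182.25) = 13.6624
sqrt((|z|+a)/2) = sqrt((13.6624+(-2.1))/2) = sqrt(5.7812) = 2.4044
sqrt((|z|-a)/2) = sqrt((13.6624-(-2.1))/2) = sqrt(7.8812) = 2.8073

±(2.4044 + 2.8073i) i.e. 2.4044 + 2.8073i and -2.4044 - 2.8073i


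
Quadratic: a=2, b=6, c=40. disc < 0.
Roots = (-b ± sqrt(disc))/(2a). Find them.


disc = 6^2 - 4*2*40 = 36 - 320 = -284
sqrt(|disc|) = sqrt(284) = 16.8523
Real part = -6/(2*2) = -1.5000
Imag part = 16.8523/(2*2) = 4.2131

-1.5000 ± 4.2131i


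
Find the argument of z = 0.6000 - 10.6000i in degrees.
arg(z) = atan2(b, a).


Re = 0.6, Im = -10.6
arg = atan2(-10.6, 0.6) = -86.7603 degrees

arg(z) = -86.7603 degrees


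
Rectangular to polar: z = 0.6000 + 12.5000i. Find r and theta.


r = sqrt(0.36+156.25) = sqrt(156.61) = 12.5144
theta = atan2(12.5, 0.6) = 87.2519 degrees

r = 12.5144, theta = 87.2519 degrees


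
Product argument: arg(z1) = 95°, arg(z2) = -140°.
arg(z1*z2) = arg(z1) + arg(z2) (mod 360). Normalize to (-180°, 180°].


arg(z1*z2) = 95° - 140° = -45°
Normalized to (-180°, 180°]: -45°

-45°


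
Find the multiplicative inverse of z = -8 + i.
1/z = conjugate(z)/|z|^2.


|z|^2 = 64+1 = 65
1/z = (-8 - 1i)/65

1/z = -0.1231 - 0.0154i


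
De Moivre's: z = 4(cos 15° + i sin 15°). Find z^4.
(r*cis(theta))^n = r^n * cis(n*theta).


r^4 = 4^4 = 256
n*theta = 4*15° = 60° = 60° (mod 360)
a = 256*cos(60°) = 128.0000
b = 256*sin(60°) = 221.7025

256 cis(60°) = 128.0000 + 221.7025i


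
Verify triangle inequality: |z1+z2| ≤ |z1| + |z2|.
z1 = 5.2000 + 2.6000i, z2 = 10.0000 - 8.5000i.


|z1| = sqrt(5.2^2 + 2.6^2) = sqrt(33.8) = 5.8138
|z2| = sqrt(10^2 + (-8.5)^2) = sqrt(172.25) = 13.1244
z1+z2 = 15.2000 - 5.9000i
|z1+z2| = sqrt(265.85) = 16.3049
|z1|+|z2| = 5.8138 + 13.1244 = 18.9382

|z1+z2| = 16.3049 ≤ |z1|+|z2| = 18.9382 (verified)


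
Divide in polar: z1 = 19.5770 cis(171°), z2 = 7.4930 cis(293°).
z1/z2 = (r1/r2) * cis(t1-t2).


r = 19.5770 / 7.4930 = 2.6127
theta = 171° - 293° = -122° = 238° (mod 360)

2.6127 cis(238°)


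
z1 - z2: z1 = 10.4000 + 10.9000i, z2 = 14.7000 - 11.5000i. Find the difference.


Real: 10.4 - 14.7 = -4.3
Imag: 10.9 + 11.5 = 22.4

-4.3000 + 22.4000i


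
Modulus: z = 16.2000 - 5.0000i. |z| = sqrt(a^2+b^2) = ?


|z| = sqrt(16.2^2 + (-5)^2) = sqrt(262.44 + 25) = sqrt(287.44) = 16.9541

|z| = 16.9541


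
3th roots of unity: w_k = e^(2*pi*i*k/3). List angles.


The 3th roots of unity are cis(360k/3°) for k=0..2
Angle step = 360/3 = 120°
Primitive root: cis(120°)
Primitive root = -0.5000 + 0.8660i

3 roots at angles: 0°, 120°, 240°


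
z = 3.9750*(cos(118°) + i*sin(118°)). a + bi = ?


a = 3.9750*cos(118°) = 3.9750*(-0.46947) = -1.8661
b = 3.9750*sin(118°) = 3.9750*0.88295 = 3.5097

-1.8661 + 3.5097i


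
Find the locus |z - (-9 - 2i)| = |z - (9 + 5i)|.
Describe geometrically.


Equal distances means the locus is the perpendicular bisector of z1 and z2.
Midpoint = ((-9+9)/2, (-2+5)/2) = (0, 1.5000)

Perpendicular bisector through (0, 1.5000)


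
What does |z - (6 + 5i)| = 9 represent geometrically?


|z - z0| = r is a circle with center z0 and radius r.
Center = (6, 5), radius = 9

Circle with center (6, 5) and radius 9


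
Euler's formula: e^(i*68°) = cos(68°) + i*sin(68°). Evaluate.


cos(68°) = 0.3746
sin(68°) = 0.9272

e^(i*68°) = 0.3746 + 0.9272i


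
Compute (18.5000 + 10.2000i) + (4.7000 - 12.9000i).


Real: 18.5 + 4.7 = 23.2
Imag: 10.2 - 12.9 = -2.7

23.2000 - 2.7000i


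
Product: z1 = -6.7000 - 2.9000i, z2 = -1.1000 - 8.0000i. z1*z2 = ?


Real = -6.7*(-1.1) - (-2.9)*(-8) = 7.37 - 23.2 = -15.83
Imag = -6.7*(-8) - (1.1)*(-2.9) = 53.6 + 3.19 = 56.79

-15.8300 + 56.7900i


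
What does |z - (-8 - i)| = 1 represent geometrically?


|z - z0| = r is a circle with center z0 and radius r.
Center = (-8, -1), radius = 1

Circle with center (-8, -1) and radius 1


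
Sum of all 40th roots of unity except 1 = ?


With w = e^(2*pi*i/40), all 40 of the 40th roots of unity w^0 = 1, w, ..., w^(39) sum to 0: 1 + w + ... + w^(39) = (1 - w^40)/(1 - w) = 0 since w^40 = 1, w ≠ 1.
Removing the root 1: w + w^2 + ... + w^(39) = 0 - 1 = -1

Sum = -1


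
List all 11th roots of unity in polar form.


The 11th roots of unity are cis(360k/11°) for k=0..10
Angle step = 360/11 = 32.7273°
Primitive root: cis(32.7273°)
Primitive root = 0.8413 + 0.5406i

11 roots at angles: 0°, 32.7273°, 65.4545°, 98.1818°, 130.9091°, 163.6364°, 196.3636°, 229.0909°, 261.8182°, 294.5455°, 327.2727°


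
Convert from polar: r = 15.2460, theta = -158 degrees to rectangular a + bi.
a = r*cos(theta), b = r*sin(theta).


a = 15.2460*cos(-158°) = 15.2460*(-0.92718) = -14.1358
b = 15.2460*sin(-158°) = 15.2460*(-0.37461) = -5.7113

-14.1358 - 5.7113i


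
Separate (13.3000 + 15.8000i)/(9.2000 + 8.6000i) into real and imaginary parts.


Multiply by conjugate: (13.3000 + 15.8000i)(9.2000 - 8.6000i) / (9.2^2 + 8.6^2)
Numerator real = 13.3*9.2 + 15.8*8.6 = 258.24
Numerator imag = 15.8*9.2 - 13.3*8.6 = 30.98
Denominator = 158.6
Re(z) = 258.24/158.6 = 1.6282
Im(z) = 30.98/158.6 = 0.1953

Re(z) = 1.6282, Im(z) = 0.1953


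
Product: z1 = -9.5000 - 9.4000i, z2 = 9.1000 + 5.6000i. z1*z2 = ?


Real = -9.5*9.1 - (-9.4)*5.6 = -86.45 - (-52.64) = -33.81
Imag = -9.5*5.6 + 9.1*(-9.4) = -53.2 - (85.54) = -138.74

-33.8100 - 138.7400i


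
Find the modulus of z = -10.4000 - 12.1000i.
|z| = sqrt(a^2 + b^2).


|z| = sqrt((-10.4)^2 + (-12.1)^2) = sqrt(108.16 + 146.41) = sqrt(254.57) = 15.9552

|z| = 15.9552


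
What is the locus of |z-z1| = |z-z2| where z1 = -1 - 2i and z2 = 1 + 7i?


Equal distances means the locus is the perpendicular bisector of z1 and z2.
Midpoint = ((-1+1)/2, (-2+7)/2) = (0, 2.5000)

Perpendicular bisector through (0, 2.5000)


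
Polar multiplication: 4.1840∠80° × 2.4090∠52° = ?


r = 4.1840 * 2.4090 = 10.0793
theta = 80° + 52° = 132° = 132° (mod 360)

10.0793 cis(132°)


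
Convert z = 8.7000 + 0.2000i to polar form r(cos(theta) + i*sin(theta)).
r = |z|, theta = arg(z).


r = sqrt(75.69+0.04) = sqrt(75.73) = 8.7023
theta = atan2(0.2, 8.7) = 1.3169 degrees

r = 8.7023, theta = 1.3169 degrees


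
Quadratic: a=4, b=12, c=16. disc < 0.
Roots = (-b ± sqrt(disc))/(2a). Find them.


disc = 12^2 - 4*4*16 = 144 - 256 = -112
sqrt(|disc|) = sqrt(112) = 10.5830
Real part = -12/(2*4) = -1.5000
Imag part = 10.5830/(2*4) = 1.3229

-1.5000 ± 1.3229i


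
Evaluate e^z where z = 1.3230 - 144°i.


e^1.3230 = 3.75467
cos(-144°) = -0.80902
sin(-144°) = -0.587785
Real = 3.75467*(-0.80902) = -3.0376
Imag = 3.75467*(-0.587785) = -2.2069

-3.0376 - 2.2069i


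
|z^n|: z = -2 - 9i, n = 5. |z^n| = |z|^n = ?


|z| = sqrt(4+81) = sqrt(85) = 9.2195
|z^5| = |z|^5 = (sqrt(85))^5 = 85^2 * sqrt(85) = 7225*sqrt(85)

|z^5| = 7225*sqrt(85) ≈ 66611.2087


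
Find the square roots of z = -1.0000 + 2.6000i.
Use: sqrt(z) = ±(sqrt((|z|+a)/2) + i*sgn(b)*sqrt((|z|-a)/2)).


|z| = sqrt(1+6.76) = 2.7857
sqrt((|z|+a)/2) = sqrt((2.7857+(-1))/2) = sqrt(0.8928) = 0.9449
sqrt((|z|-a)/2) = sqrt((2.7857-(-1))/2) = sqrt(1.8928) = 1.3758

±(0.9449 + 1.3758i) i.e. 0.9449 + 1.3758i and -0.9449 - 1.3758i


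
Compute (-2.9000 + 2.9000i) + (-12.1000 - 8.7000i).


Real: -2.9 - 12.1 = -15
Imag: 2.9 - 8.7 = -5.8

-15.0000 - 5.8000i


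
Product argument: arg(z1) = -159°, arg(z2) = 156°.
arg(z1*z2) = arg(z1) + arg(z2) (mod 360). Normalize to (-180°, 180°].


arg(z1*z2) = -159° + 156° = -3°
Normalized to (-180°, 180°]: -3°

-3°


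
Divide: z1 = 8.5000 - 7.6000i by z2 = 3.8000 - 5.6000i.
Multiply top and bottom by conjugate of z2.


Conjugate of z2 = 3.8000 + 5.6000i
Numerator: (8.5000 - 7.6000i)(3.8000 + 5.6000i) = 74.8600 + 18.7200i
Denominator: 3.8^2 + (-5.6)^2 = 45.8
Result = (74.8600 + 18.7200i)/45.8

1.6345 + 0.4087i


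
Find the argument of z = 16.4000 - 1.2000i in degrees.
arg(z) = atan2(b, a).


Re = 16.4, Im = -1.2
arg = atan2(-1.2, 16.4) = -4.1849 degrees

arg(z) = -4.1849 degrees


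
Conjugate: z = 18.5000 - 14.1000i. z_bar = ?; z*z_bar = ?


z_bar = 18.5000 + 14.1000i
z*z_bar = 18.5^2 + (-14.1)^2 = 342.25 + 198.81 = 541.06

z_bar = 18.5000 + 14.1000i, z*z_bar = 541.06


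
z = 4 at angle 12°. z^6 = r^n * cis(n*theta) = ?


r^6 = 4^6 = 4096
n*theta = 6*12° = 72° = 72° (mod 360)
a = 4096*cos(72°) = 1265.7336
b = 4096*sin(72°) = 3895.5275

4096 cis(72°) = 1265.7336 + 3895.5275i


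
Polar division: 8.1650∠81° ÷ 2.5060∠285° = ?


r = 8.1650 / 2.5060 = 3.2582
theta = 81° - 285° = -204° = 156° (mod 360)

3.2582 cis(156°)


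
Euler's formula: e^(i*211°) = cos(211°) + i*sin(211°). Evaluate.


cos(211°) = -0.8572
sin(211°) = -0.5150

e^(i*211°) = -0.8572 - 0.5150i


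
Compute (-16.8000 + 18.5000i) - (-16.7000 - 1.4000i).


Real: -16.8 + 16.7 = -0.1
Imag: 18.5 + 1.4 = 19.9

-0.1000 + 19.9000i


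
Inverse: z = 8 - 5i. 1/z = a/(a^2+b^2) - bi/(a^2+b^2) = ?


|z|^2 = 64+25 = 89
1/z = (8 + 5i)/89

1/z = 0.0899 + 0.0562i


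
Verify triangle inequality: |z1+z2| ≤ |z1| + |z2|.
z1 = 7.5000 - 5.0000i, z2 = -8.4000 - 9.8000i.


|z1| = sqrt(7.5^2 + (-5)^2) = sqrt(81.25) = 9.0139
|z2| = sqrt((-8.4)^2 + (-9.8)^2) = sqrt(166.6) = 12.9074
z1+z2 = -0.9000 - 14.8000i
|z1+z2| = sqrt(219.85) = 14.8273
|z1|+|z2| = 9.0139 + 12.9074 = 21.9213

|z1+z2| = 14.8273 ≤ |z1|+|z2| = 21.9213 (verified)


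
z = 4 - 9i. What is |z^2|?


|z| = sqrt(16+81) = sqrt(97) = 9.8489
|z^2| = |z|^2 = (sqrt(97))^2 = 97

|z^2| = 97


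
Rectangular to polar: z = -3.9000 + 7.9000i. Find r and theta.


r = sqrt(15.21+62.41) = sqrt(77.62) = 8.8102
theta = atan2(7.9, -3.9) = 116.2742 degrees

r = 8.8102, theta = 116.2742 degrees


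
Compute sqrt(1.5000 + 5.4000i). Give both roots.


|z| = sqrt(2.25+29.16) = 5.6045
sqrt((|z|+a)/2) = sqrt((5.6045+1.5)/2) = sqrt(3.5522) = 1.8847
sqrt((|z|-a)/2) = sqrt((5.6045-1.5)/2) = sqrt(2.0522) = 1.4326

±(1.8847 + 1.4326i) i.e. 1.8847 + 1.4326i and -1.8847 - 1.4326i


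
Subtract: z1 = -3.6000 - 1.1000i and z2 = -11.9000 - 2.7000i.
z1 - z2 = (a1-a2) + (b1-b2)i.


Real: -3.6 + 11.9 = 8.3
Imag: -1.1 + 2.7 = 1.6

8.3000 + 1.6000i


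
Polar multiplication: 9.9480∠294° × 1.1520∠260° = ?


r = 9.9480 * 1.1520 = 11.4601
theta = 294° + 260° = 554° = 194° (mod 360)

11.4601 cis(194°)


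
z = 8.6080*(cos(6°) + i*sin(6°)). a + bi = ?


a = 8.6080*cos(6°) = 8.6080*0.99452 = 8.5608
b = 8.6080*sin(6°) = 8.6080*0.10453 = 0.8998

8.5608 + 0.8998i


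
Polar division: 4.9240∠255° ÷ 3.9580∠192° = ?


r = 4.9240 / 3.9580 = 1.2441
theta = 255° - 192° = 63° = 63° (mod 360)

1.2441 cis(63°)


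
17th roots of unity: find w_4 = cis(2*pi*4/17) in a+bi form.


Angle = 360*4/17 = 84.7059°
a = cos(84.7059°) = 0.0923
b = sin(84.7059°) = 0.9957

0.0923 + 0.9957i


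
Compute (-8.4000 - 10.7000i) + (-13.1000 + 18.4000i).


Real: -8.4 - 13.1 = -21.5
Imag: -10.7 + 18.4 = 7.7

-21.5000 + 7.7000i


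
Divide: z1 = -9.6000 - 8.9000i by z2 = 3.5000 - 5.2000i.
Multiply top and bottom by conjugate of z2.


Conjugate of z2 = 3.5000 + 5.2000i
Numerator: (-9.6000 - 8.9000i)(3.5000 + 5.2000i) = 12.6800 - 81.0700i
Denominator: 3.5^2 + (-5.2)^2 = 39.29
Result = (12.6800 - 81.0700i)/39.29

0.3227 - 2.0634i


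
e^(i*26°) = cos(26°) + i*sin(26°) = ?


cos(26°) = 0.8988
sin(26°) = 0.4384

e^(i*26°) = 0.8988 + 0.4384i


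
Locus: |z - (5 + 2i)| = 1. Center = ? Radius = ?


|z - z0| = r is a circle with center z0 and radius r.
Center = (5, 2), radius = 1

Circle with center (5, 2) and radius 1


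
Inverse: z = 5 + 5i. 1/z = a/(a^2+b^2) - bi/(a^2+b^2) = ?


|z|^2 = 25+25 = 50
1/z = (5 - 5i)/50

1/z = 0.1000 - 0.1000i


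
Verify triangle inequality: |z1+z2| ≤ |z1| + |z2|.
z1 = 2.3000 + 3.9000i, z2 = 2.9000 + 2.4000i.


|z1| = sqrt(2.3^2 + 3.9^2) = sqrt(20.5) = 4.5277
|z2| = sqrt(2.9^2 + 2.4^2) = sqrt(14.17) = 3.7643
z1+z2 = 5.2000 + 6.3000i
|z1+z2| = sqrt(66.73) = 8.1688
|z1|+|z2| = 4.5277 + 3.7643 = 8.2920

|z1+z2| = 8.1688 ≤ |z1|+|z2| = 8.2920 (verified)


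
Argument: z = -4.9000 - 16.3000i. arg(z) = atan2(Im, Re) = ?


Re = -4.9, Im = -16.3
arg = atan2(-16.3, -4.9) = -106.7315 degrees

arg(z) = -106.7315 degrees


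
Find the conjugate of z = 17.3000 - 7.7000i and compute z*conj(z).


z_bar = 17.3000 + 7.7000i
z*z_bar = 17.3^2 + (-7.7)^2 = 299.29 + 59.29 = 358.58

z_bar = 17.3000 + 7.7000i, z*z_bar = 358.58


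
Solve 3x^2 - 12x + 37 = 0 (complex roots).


disc = (-12)^2 - 4*3*37 = 144 - 444 = -300
sqrt(|disc|) = sqrt(300) = 17.3205
Real part = 12/(2*3) = 2.0000
Imag part = 17.3205/(2*3) = 2.8868

2.0000 ± 2.8868i


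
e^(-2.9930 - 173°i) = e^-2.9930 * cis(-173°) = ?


e^-2.9930 = 0.05014
cos(-173°) = -0.9925
sin(-173°) = -0.1219
Real = 0.05014*(-0.9925) = -0.0498
Imag = 0.05014*(-0.1219) = -0.0061

-0.0498 - 0.0061i


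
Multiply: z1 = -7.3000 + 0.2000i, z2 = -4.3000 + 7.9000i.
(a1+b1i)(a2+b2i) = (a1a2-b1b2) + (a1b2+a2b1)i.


Real = -7.3*(-4.3) - 0.2*7.9 = 31.39 - 1.58 = 29.81
Imag = -7.3*7.9 - (4.3)*0.2 = -57.67 - (0.86) = -58.53

29.8100 - 58.5300i


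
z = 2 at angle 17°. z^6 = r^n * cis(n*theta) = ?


r^6 = 2^6 = 64
n*theta = 6*17° = 102° = 102° (mod 360)
a = 64*cos(102°) = -13.3063
b = 64*sin(102°) = 62.6014

64 cis(102°) = -13.3063 + 62.6014i


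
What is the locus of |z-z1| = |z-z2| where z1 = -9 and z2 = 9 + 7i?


Equal distances means the locus is the perpendicular bisector of z1 and z2.
Midpoint = ((-9+9)/2, (0+7)/2) = (0, 3.5000)

Perpendicular bisector through (0, 3.5000)


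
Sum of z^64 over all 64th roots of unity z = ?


The roots are w_k = w^k with w = e^(2*pi*i/64), and (w^k)^64 = (w^64)^k.
So S = 1 + u + u^2 + ... + u^(63) with u = w^64.
64 = 1*64 + 0, so 64 is a multiple of 64 and u = (w^64)^1 = 1.
Every one of the 64 terms equals 1: S = 64

S = 64


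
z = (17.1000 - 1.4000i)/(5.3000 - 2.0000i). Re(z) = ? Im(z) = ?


Multiply by conjugate: (17.1000 - 1.4000i)(5.3000 + 2.0000i) / (5.3^2 + (-2)^2)
Numerator real = 17.1*5.3 - (1.4)*(-2) = 93.43
Numerator imag = -1.4*5.3 - 17.1*(-2) = 26.78
Denominator = 32.09
Re(z) = 93.43/32.09 = 2.9115
Im(z) = 26.78/32.09 = 0.8345

Re(z) = 2.9115, Im(z) = 0.8345


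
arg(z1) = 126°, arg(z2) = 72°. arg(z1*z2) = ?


arg(z1*z2) = 126° + 72° = 198°
Normalized to (-180°, 180°]: -162°

-162°


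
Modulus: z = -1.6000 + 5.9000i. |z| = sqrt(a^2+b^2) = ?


|z| = sqrt((-1.6)^2 + 5.9^2) = sqrt(2.56 + 34.81) = sqrt(37.37) = 6.1131

|z| = 6.1131


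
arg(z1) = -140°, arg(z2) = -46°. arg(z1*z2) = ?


arg(z1*z2) = -140° - 46° = -186°
Normalized to (-180°, 180°]: 174°

174°


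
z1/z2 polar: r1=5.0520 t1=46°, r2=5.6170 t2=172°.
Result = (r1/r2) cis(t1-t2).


r = 5.0520 / 5.6170 = 0.8994
theta = 46° - 172° = -126° = 234° (mod 360)

0.8994 cis(234°)


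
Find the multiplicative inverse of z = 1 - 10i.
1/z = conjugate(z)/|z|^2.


|z|^2 = 1+100 = 101
1/z = (1 + 10i)/101

1/z = 0.0099 + 0.0990i


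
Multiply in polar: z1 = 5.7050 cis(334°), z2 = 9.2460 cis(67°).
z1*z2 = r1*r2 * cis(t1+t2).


r = 5.7050 * 9.2460 = 52.7484
theta = 334° + 67° = 401° = 41° (mod 360)

52.7484 cis(41°)


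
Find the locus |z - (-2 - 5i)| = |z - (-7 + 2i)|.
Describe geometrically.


Equal distances means the locus is the perpendicular bisector of z1 and z2.
Midpoint = ((-2+(-7))/2, (-5+2)/2) = (-4.5000, -1.5000)

Perpendicular bisector through (-4.5000, -1.5000)


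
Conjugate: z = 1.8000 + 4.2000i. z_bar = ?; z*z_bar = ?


z_bar = 1.8000 - 4.2000i
z*z_bar = 1.8^2 + 4.2^2 = 3.24 + 17.64 = 20.88

z_bar = 1.8000 - 4.2000i, z*z_bar = 20.88


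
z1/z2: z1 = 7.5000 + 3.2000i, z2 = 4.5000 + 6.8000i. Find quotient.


Conjugate of z2 = 4.5000 - 6.8000i
Numerator: (7.5000 + 3.2000i)(4.5000 - 6.8000i) = 55.5100 - 36.6000i
Denominator: 4.5^2 + 6.8^2 = 66.49
Result = (55.5100 - 36.6000i)/66.49

0.8349 - 0.5505i


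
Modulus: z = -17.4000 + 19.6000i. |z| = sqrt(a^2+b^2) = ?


|z| = sqrt((-17.4)^2 + 19.6^2) = sqrt(302.76 + 384.16) = sqrt(686.92) = 26.2092

|z| = 26.2092


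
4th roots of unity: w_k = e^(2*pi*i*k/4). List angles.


The 4th roots of unity are cis(360k/4°) for k=0..3
Angle step = 360/4 = 90°
Primitive root: cis(90°)
Primitive root = 0 + 1.0000i

4 roots at angles: 0°, 90°, 180°, 270°


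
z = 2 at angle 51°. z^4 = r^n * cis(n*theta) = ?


r^4 = 2^4 = 16
n*theta = 4*51° = 204° = 204° (mod 360)
a = 16*cos(204°) = -14.6167
b = 16*sin(204°) = -6.5078

16 cis(204°) = -14.6167 - 6.5078i


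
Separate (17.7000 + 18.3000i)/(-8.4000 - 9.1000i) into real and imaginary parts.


Multiply by conjugate: (17.7000 + 18.3000i)(-8.4000 + 9.1000i) / ((-8.4)^2 + (-9.1)^2)
Numerator real = 17.7*(-8.4) + 18.3*(-9.1) = -315.21
Numerator imag = 18.3*(-8.4) - 17.7*(-9.1) = 7.35
Denominator = 153.37
Re(z) = -315.21/153.37 = -2.0552
Im(z) = 7.35/153.37 = 0.0479

Re(z) = -2.0552, Im(z) = 0.0479


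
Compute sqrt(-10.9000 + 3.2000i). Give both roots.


|z| = sqrt(118.81+10.24) = 11.3600
sqrt((|z|+a)/2) = sqrt((11.3600+(-10.9))/2) = sqrt(0.2300) = 0.4796
sqrt((|z|-a)/2) = sqrt((11.3600-(-10.9))/2) = sqrt(11.1300) = 3.3362

±(0.4796 + 3.3362i) i.e. 0.4796 + 3.3362i and -0.4796 - 3.3362i
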